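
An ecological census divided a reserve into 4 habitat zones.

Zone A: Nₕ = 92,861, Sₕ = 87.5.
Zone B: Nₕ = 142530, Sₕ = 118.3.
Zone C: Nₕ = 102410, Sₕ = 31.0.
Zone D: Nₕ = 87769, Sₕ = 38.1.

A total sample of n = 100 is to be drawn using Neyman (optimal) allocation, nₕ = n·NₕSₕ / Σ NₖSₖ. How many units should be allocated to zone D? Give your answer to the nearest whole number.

A: NₕSₕ = 92861·87.5 = 8125337.5
B: NₕSₕ = 142530·118.3 = 16861299
C: NₕSₕ = 102410·31.0 = 3174710
D: NₕSₕ = 87769·38.1 = 3343998.9
Σ NₕSₕ = 31505345.4.
n_D = 100·3343998.9/31505345.4 = 10.614... → 11.

11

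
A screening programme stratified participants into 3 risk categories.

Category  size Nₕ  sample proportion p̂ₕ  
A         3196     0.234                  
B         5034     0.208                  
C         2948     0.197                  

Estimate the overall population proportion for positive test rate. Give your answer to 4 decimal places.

Wₕ = Nₕ/N with N = 11178: 0.2859, 0.4503, 0.2637.
p̂_st = 0.2859·0.234 + 0.4503·0.208 + 0.2637·0.197 ≈ 0.212533... → 0.2125.

0.2125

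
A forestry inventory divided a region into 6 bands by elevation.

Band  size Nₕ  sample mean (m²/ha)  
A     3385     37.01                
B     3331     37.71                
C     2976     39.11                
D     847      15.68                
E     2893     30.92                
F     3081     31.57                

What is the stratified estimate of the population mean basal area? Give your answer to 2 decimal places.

x̄_st = (Σ Nₕx̄ₕ) / (Σ Nₕ) = (3385·37.01 + 3331·37.71 + 2976·39.11 + 847·15.68 + 2893·30.92 + 3081·31.57) / 16513
= 567281.91 / 16513 = 34.3537... → 34.35.

34.35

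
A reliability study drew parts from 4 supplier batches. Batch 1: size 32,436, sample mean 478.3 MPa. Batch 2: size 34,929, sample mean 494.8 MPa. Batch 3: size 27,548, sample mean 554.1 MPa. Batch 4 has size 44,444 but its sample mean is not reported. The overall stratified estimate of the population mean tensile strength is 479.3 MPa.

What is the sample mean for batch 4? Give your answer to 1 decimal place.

421.5

N = 32436 + 34929 + 27548 + 44444 = 139357.
Overall total = μ·N = 479.3·139357 = 66793810.1.
Subtract the known strata: 32436·478.3 + 34929·494.8 + 27548·554.1 = 48061354.8.
Remaining total for batch 4: 66793810.1 − 48061354.8 = 18732455.3.
Divide by its size: 18732455.3 / 44444 = 421.484... → 421.5.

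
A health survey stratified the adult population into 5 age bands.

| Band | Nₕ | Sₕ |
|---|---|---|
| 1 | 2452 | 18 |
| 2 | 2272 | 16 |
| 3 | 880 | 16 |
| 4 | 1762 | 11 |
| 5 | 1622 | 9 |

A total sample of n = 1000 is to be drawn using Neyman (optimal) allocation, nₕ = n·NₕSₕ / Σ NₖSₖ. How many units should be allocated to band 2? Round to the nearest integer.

1: NₕSₕ = 2452·18 = 44136
2: NₕSₕ = 2272·16 = 36352
3: NₕSₕ = 880·16 = 14080
4: NₕSₕ = 1762·11 = 19382
5: NₕSₕ = 1622·9 = 14598
Σ NₕSₕ = 128548.
n_2 = 1000·36352/128548 = 282.789... → 283.

283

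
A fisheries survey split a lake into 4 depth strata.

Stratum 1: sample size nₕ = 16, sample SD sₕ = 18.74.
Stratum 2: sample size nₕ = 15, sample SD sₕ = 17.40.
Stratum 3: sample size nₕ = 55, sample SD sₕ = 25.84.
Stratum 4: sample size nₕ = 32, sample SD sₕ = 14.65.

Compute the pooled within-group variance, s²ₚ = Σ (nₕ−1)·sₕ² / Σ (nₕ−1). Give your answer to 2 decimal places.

1: (16−1)·18.74² = 15·351.1876 = 5267.814
2: (15−1)·17.40² = 14·302.76 = 4238.64
3: (55−1)·25.84² = 54·667.7056 = 36056.1024
4: (32−1)·14.65² = 31·214.6225 = 6653.2975
Numerator = 52215.8539; denominator = Σ(nₕ−1) = 114.
s²ₚ = 52215.8539/114 = 458.0338... → 458.03.

458.03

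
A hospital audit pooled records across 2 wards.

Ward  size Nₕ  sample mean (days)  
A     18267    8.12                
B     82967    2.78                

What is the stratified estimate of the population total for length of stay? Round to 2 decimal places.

A: 18267·8.12 = 148328.04
B: 82967·2.78 = 230648.26
τ̂ = Σ Nₕx̄ₕ = 378976.30.

378976.30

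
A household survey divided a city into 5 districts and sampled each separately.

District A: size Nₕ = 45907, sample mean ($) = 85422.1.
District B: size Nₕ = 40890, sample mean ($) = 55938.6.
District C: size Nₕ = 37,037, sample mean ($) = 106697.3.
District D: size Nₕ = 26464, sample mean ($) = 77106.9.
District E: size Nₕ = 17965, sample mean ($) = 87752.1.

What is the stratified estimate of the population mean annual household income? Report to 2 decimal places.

81881.18

N = 168263; weights Wₕ = Nₕ/N = (0.2728, 0.2430, 0.2201, 0.1573, 0.1068).
x̄_st = Σ Wₕ·x̄ₕ = 0.2728·85422.1 + 0.2430·55938.6 + 0.2201·106697.3 + 0.1573·77106.9 + 0.1068·87752.1 ≈ 81881.1805...
→ 81881.18.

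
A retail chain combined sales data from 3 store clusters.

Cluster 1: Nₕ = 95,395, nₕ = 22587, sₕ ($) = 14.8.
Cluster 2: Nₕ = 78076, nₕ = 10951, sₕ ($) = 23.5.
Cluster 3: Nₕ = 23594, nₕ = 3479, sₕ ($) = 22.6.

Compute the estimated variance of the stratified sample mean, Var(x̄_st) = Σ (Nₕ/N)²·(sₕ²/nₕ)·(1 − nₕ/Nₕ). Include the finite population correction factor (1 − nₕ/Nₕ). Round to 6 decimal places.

N = 197065; Wₕ = Nₕ/N.
cluster 1: (95395/197065)²·14.8²/22587·(1 − 22587/95395) = 0.001734405
cluster 2: (78076/197065)²·23.5²/10951·(1 − 10951/78076) = 0.006805575
cluster 3: (23594/197065)²·22.6²/3479·(1 − 3479/23594) = 0.001794176
Sum = 0.010334156 → 0.010334.

0.010334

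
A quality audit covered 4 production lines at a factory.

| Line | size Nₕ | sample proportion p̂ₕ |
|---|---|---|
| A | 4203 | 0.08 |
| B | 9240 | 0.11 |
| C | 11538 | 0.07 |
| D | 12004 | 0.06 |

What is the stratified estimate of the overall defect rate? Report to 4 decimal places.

0.0779

Wₕ = Nₕ/N with N = 36985: 0.1136, 0.2498, 0.3120, 0.3246.
p̂_st = 0.1136·0.08 + 0.2498·0.11 + 0.3120·0.07 + 0.3246·0.06 ≈ 0.077884... → 0.0779.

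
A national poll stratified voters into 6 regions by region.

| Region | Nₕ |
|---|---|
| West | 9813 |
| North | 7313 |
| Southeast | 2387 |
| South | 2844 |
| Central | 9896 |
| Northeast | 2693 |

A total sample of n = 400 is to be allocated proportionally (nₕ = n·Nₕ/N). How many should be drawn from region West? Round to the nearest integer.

112

N = 9813 + 7313 + 2387 + 2844 + 9896 + 2693 = 34946.
n_West = 400·9813/34946 = 112.322... → 112.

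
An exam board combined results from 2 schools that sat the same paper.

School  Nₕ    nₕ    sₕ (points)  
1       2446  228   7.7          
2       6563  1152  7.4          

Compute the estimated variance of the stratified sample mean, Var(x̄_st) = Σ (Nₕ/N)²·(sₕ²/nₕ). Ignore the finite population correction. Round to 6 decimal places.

0.044396

N = 9009. Term for each stratum: Wₕ²sₕ²/nₕ.
Var(x̄_st) = 0.019169304 + 0.025226825 = 0.044396129 → 0.044396.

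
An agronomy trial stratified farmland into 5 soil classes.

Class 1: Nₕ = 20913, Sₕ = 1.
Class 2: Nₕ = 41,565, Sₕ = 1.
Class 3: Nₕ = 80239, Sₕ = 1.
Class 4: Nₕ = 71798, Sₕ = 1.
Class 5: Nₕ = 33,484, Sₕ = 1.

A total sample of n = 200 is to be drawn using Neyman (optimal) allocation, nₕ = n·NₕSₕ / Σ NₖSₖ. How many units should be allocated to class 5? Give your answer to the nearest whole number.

27

Σ NₕSₕ = 20913·1 + 41565·1 + 80239·1 + 71798·1 + 33484·1 = 247999.
Share for 5: 33484/247999 = 0.13502.
n_5 = 200 × 0.13502 = 27.003... → 27.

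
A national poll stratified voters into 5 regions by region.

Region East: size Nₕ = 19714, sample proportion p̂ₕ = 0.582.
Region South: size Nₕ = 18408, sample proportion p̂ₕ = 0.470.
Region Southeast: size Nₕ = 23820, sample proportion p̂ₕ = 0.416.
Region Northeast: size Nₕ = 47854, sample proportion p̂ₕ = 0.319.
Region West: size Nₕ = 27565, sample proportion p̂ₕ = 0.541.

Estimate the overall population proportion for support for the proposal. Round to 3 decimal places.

Wₕ = Nₕ/N with N = 137361: 0.1435, 0.1340, 0.1734, 0.3484, 0.2007.
p̂_st = 0.1435·0.582 + 0.1340·0.470 + 0.1734·0.416 + 0.3484·0.319 + 0.2007·0.541 ≈ 0.43835... → 0.438.

0.438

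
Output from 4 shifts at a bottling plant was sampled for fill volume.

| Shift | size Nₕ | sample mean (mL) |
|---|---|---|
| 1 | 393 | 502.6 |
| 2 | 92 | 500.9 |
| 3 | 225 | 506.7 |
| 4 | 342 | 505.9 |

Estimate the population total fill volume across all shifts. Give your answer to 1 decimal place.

1: 393·502.6 = 197521.8
2: 92·500.9 = 46082.8
3: 225·506.7 = 114007.5
4: 342·505.9 = 173017.8
τ̂ = Σ Nₕx̄ₕ = 530629.9.

530629.9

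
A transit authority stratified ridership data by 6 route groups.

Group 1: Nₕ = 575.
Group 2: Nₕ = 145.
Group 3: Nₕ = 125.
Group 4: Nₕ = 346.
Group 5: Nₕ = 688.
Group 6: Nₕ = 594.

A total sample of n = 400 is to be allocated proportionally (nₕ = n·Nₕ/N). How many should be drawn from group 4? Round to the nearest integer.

56

N = 575 + 145 + 125 + 346 + 688 + 594 = 2473.
n_4 = 400·346/2473 = 55.964... → 56.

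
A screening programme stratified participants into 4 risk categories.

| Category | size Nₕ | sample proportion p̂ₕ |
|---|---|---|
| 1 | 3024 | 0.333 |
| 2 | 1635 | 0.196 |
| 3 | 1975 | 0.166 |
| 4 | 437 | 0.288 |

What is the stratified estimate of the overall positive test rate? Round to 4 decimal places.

0.2519

Wₕ = Nₕ/N with N = 7071: 0.4277, 0.2312, 0.2793, 0.0618.
p̂_st = 0.4277·0.333 + 0.2312·0.196 + 0.2793·0.166 + 0.0618·0.288 ≈ 0.251896... → 0.2519.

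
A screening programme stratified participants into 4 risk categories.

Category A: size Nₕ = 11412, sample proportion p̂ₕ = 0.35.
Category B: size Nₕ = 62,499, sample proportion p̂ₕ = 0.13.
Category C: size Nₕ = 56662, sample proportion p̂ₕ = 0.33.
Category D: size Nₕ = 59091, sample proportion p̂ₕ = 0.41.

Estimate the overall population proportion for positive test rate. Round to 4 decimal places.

Wₕ = Nₕ/N with N = 189664: 0.0602, 0.3295, 0.2987, 0.3116.
p̂_st = 0.0602·0.35 + 0.3295·0.13 + 0.2987·0.33 + 0.3116·0.41 ≈ 0.290223... → 0.2902.

0.2902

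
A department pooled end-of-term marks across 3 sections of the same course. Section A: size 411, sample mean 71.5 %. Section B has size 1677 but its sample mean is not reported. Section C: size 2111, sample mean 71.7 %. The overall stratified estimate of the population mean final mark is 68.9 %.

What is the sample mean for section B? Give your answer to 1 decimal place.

Σ Nₕx̄ₕ = N·μ, so 1677·x̄_B = 4199·68.9 − (411·71.5 + 2111·71.7).
= 289311.1 − 180745.2 = 108565.9.
x̄_B = 108565.9 / 1677 = 64.738... → 64.7.

64.7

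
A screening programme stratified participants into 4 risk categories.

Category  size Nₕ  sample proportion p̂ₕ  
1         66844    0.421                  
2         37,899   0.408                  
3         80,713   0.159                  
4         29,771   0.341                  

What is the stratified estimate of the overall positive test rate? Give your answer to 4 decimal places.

Wₕ = Nₕ/N with N = 215227: 0.3106, 0.1761, 0.3750, 0.1383.
p̂_st = 0.3106·0.421 + 0.1761·0.408 + 0.3750·0.159 + 0.1383·0.341 ≈ 0.309391... → 0.3094.

0.3094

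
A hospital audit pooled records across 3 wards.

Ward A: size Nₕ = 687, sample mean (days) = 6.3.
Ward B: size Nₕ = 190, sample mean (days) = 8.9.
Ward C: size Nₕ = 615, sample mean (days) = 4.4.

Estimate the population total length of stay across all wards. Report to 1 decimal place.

Population total = Σ Nₕ·x̄ₕ (each stratum's size times its mean).
687·6.3 + 190·8.9 + 615·4.4 = 4328.1 + 1691 + 2706 = 8725.1.

8725.1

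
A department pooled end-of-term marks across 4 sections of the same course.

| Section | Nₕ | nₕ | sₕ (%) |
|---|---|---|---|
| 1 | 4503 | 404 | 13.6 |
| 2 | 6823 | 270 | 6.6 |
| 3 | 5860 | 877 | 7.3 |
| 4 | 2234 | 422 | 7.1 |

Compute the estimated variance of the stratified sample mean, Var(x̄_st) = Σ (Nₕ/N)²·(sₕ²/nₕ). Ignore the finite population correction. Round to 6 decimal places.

0.051643

N = 19420. Term for each stratum: Wₕ²sₕ²/nₕ.
Var(x̄_st) = 0.024615116 + 0.019914821 + 0.005532774 + 0.001580783 = 0.051643493 → 0.051643.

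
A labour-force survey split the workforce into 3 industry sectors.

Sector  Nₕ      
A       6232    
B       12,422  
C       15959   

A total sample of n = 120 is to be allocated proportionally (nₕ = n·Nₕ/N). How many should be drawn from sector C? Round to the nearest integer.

55

Share of sector C = 15959/34613 = 0.46107.
Allocate 120 × 0.46107 = 55.328... → 55.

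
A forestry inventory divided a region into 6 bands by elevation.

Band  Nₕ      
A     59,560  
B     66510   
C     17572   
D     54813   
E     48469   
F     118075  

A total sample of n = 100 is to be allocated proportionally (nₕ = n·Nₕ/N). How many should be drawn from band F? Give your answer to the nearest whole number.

Share of band F = 118075/364999 = 0.32349.
Allocate 100 × 0.32349 = 32.349... → 32.

32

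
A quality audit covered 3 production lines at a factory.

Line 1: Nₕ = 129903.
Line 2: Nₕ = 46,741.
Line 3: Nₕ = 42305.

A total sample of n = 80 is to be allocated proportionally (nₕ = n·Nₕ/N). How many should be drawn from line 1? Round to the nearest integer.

N = 129903 + 46741 + 42305 = 218949.
n_1 = 80·129903/218949 = 47.464... → 47.

47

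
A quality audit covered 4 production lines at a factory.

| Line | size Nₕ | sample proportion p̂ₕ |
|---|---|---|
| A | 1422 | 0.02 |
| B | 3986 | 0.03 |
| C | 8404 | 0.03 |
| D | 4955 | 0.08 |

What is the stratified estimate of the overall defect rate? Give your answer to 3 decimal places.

N = 1422 + 3986 + 8404 + 4955 = 18767.
Overall proportion = Σ (Nₕ/N)·p̂ₕ.
Σ Nₕp̂ₕ = 28.44 + 119.58 + 252.12 + 396.4 = 796.54.
796.54 / 18767 = 0.04244... → 0.042.

0.042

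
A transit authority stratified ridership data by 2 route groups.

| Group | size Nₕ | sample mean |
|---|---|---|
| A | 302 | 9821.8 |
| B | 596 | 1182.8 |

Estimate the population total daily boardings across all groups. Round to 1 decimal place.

3671132.4

A: 302·9821.8 = 2966183.6
B: 596·1182.8 = 704948.8
τ̂ = Σ Nₕx̄ₕ = 3671132.4.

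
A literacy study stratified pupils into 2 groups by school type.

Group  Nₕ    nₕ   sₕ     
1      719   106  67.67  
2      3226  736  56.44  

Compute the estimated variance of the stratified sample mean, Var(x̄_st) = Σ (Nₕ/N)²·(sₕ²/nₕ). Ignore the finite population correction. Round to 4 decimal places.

4.3292

N = 3945; Wₕ = Nₕ/N.
group 1: (719/3945)²·67.67²/106 = 1.4349946
group 2: (3226/3945)²·56.44²/736 = 2.8942158
Sum = 4.3292103 → 4.3292.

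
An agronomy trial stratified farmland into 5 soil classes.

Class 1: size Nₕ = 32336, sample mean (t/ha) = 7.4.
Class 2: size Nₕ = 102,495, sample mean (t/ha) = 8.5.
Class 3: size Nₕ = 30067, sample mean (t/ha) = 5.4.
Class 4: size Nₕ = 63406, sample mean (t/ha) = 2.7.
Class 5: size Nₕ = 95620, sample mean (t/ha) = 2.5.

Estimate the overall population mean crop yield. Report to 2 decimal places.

N = 32336 + 102495 + 30067 + 63406 + 95620 = 323924.
Overall mean = Σ (Nₕ/N)·x̄ₕ — weight by population share, not a simple average.
Σ Nₕx̄ₕ = 32336·7.4 + 102495·8.5 + 30067·5.4 + 63406·2.7 + 95620·2.5 = 239286.4 + 871207.5 + 162361.8 + 171196.2 + 239050 = 1683101.9.
Divide by N: 1683101.9 / 323924 = 5.1960... → 5.20.

5.20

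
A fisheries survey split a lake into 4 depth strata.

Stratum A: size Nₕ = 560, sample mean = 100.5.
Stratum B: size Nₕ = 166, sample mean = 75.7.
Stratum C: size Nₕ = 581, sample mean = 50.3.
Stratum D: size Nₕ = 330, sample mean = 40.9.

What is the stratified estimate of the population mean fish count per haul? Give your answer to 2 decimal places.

68.15

N = 560 + 166 + 581 + 330 = 1637.
The stratified mean weights each stratum mean by its population share Nₕ/N.
Σ Nₕx̄ₕ = 560·100.5 + 166·75.7 + 581·50.3 + 330·40.9 = 56280 + 12566.2 + 29224.3 + 13497 = 111567.5.
Divide by N: 111567.5 / 1637 = 68.1536... → 68.15.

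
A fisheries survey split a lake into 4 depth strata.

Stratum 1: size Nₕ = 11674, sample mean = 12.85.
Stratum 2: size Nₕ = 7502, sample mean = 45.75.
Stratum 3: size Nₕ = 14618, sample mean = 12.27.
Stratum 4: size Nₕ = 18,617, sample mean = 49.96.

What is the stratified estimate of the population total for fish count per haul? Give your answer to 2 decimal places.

1: 11674·12.85 = 150010.9
2: 7502·45.75 = 343216.5
3: 14618·12.27 = 179362.86
4: 18617·49.96 = 930105.32
τ̂ = Σ Nₕx̄ₕ = 1602695.58.

1602695.58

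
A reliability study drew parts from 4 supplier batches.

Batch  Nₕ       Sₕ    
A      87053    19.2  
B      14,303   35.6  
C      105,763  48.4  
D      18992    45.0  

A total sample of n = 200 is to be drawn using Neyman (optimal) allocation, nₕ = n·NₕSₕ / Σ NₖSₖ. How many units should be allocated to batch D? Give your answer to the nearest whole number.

21

Σ NₕSₕ = 87053·19.2 + 14303·35.6 + 105763·48.4 + 18992·45.0 = 8154173.6.
Share for D: 854640/8154173.6 = 0.10481.
n_D = 200 × 0.10481 = 20.962... → 21.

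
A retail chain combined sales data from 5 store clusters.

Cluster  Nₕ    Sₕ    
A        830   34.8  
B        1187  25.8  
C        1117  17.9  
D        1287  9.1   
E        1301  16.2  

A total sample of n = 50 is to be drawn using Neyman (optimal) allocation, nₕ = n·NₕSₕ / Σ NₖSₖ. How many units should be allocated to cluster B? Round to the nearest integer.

Σ NₕSₕ = 830·34.8 + 1187·25.8 + 1117·17.9 + 1287·9.1 + 1301·16.2 = 112290.8.
Share for B: 30624.6/112290.8 = 0.27273.
n_B = 50 × 0.27273 = 13.636... → 14.

14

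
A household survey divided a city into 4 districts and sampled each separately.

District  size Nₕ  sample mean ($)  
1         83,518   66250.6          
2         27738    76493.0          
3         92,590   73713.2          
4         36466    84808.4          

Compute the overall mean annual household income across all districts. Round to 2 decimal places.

73124.14

x̄_st = (Σ Nₕx̄ₕ) / (Σ Nₕ) = (83518·66250.6 + 27738·76493.0 + 92590·73713.2 + 36466·84808.4) / 240312
= 17572608747.2 / 240312 = 73124.1417... → 73124.14.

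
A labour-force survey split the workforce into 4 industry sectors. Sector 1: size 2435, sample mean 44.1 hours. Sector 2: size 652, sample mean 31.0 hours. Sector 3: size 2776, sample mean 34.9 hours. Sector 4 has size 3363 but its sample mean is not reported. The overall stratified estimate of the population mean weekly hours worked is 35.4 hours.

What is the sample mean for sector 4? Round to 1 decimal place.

N = 2435 + 652 + 2776 + 3363 = 9226.
Overall total = μ·N = 35.4·9226 = 326600.4.
Subtract the known strata: 2435·44.1 + 652·31.0 + 2776·34.9 = 224477.9.
Remaining total for sector 4: 326600.4 − 224477.9 = 102122.5.
Divide by its size: 102122.5 / 3363 = 30.366... → 30.4.

30.4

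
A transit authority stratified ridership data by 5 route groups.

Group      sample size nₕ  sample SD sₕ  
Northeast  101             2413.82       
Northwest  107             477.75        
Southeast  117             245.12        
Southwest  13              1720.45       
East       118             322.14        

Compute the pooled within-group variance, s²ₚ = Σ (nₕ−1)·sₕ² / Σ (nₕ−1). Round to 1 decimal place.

Northeast: (101−1)·2413.82² = 100·5826526.9924 = 582652699.24
Northwest: (107−1)·477.75² = 106·228245.0625 = 24193976.625
Southeast: (117−1)·245.12² = 116·60083.8144 = 6969722.4704
Southwest: (13−1)·1720.45² = 12·2959948.2025 = 35519378.43
East: (118−1)·322.14² = 117·103774.1796 = 12141579.0132
Numerator = 661477355.7786; denominator = Σ(nₕ−1) = 451.
s²ₚ = 661477355.7786/451 = 1466690.368... → 1466690.4.

1466690.4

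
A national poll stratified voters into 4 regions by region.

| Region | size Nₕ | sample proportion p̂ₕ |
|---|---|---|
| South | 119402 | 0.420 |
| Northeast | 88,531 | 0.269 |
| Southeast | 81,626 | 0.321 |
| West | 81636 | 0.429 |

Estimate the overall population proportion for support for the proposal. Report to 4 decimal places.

0.3642

N = 119402 + 88531 + 81626 + 81636 = 371195.
Overall proportion = Σ (Nₕ/N)·p̂ₕ.
Σ Nₕp̂ₕ = 50148.84 + 23814.839 + 26201.946 + 35021.844 = 135187.469.
135187.469 / 371195 = 0.364195... → 0.3642.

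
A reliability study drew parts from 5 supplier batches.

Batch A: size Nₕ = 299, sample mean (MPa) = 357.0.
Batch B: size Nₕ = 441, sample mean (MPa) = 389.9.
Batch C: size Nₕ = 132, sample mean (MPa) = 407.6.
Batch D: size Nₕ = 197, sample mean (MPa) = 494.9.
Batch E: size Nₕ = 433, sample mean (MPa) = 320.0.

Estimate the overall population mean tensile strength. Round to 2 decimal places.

378.53

x̄_st = (Σ Nₕx̄ₕ) / (Σ Nₕ) = (299·357.0 + 441·389.9 + 132·407.6 + 197·494.9 + 433·320.0) / 1502
= 568547.4 / 1502 = 378.5269... → 378.53.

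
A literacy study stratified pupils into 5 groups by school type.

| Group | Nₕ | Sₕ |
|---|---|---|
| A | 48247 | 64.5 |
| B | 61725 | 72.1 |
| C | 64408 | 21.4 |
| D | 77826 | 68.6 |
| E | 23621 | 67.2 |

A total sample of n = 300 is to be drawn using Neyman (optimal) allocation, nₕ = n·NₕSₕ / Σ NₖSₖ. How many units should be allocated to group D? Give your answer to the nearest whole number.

A: NₕSₕ = 48247·64.5 = 3111931.5
B: NₕSₕ = 61725·72.1 = 4450372.5
C: NₕSₕ = 64408·21.4 = 1378331.2
D: NₕSₕ = 77826·68.6 = 5338863.6
E: NₕSₕ = 23621·67.2 = 1587331.2
Σ NₕSₕ = 15866830.
n_D = 300·5338863.6/15866830 = 100.944... → 101.

101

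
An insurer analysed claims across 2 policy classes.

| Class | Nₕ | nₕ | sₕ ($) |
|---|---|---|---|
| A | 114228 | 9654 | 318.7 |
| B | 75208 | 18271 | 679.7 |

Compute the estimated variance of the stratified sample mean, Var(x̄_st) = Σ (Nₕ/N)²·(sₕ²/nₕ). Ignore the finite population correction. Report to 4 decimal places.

7.8108

N = 189436. Term for each stratum: Wₕ²sₕ²/nₕ.
Var(x̄_st) = 3.8254008 + 3.9854308 = 7.8108316 → 7.8108.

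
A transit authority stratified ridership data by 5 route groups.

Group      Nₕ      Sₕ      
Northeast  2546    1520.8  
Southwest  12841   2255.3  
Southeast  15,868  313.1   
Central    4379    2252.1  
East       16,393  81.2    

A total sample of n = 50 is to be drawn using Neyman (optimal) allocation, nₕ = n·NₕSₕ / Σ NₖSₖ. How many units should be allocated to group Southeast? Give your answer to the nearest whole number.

Σ NₕSₕ = 2546·1520.8 + 12841·2255.3 + 15868·313.1 + 4379·2252.1 + 16393·81.2 = 48993592.4.
Share for Southeast: 4968270.8/48993592.4 = 0.10141.
n_Southeast = 50 × 0.10141 = 5.070... → 5.

5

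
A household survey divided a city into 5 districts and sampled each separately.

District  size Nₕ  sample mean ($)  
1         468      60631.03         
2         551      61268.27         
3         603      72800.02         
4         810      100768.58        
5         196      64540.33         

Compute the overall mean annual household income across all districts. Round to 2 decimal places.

N = 2628; weights Wₕ = Nₕ/N = (0.1781, 0.2097, 0.2295, 0.3082, 0.0746).
x̄_st = Σ Wₕ·x̄ₕ = 0.1781·60631.03 + 0.2097·61268.27 + 0.2295·72800.02 + 0.3082·100768.58 + 0.0746·64540.33 ≈ 76219.5606...
→ 76219.56.

76219.56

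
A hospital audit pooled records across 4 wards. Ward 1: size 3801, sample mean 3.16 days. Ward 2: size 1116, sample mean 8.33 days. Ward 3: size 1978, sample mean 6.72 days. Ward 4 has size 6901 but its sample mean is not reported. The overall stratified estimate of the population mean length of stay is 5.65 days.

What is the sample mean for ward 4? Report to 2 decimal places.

Σ Nₕx̄ₕ = N·μ, so 6901·x̄_4 = 13796·5.65 − (3801·3.16 + 1116·8.33 + 1978·6.72).
= 77947.4 − 34599.6 = 43347.8.
x̄_4 = 43347.8 / 6901 = 6.2814... → 6.28.

6.28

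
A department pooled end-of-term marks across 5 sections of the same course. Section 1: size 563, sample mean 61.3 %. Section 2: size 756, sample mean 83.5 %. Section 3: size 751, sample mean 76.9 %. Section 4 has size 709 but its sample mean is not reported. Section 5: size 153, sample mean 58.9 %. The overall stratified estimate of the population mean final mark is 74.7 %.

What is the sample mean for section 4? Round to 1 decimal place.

N = 563 + 756 + 751 + 709 + 153 = 2932.
Overall total = μ·N = 74.7·2932 = 219020.4.
Subtract the known strata: 563·61.3 + 756·83.5 + 751·76.9 + 153·58.9 = 164401.5.
Remaining total for section 4: 219020.4 − 164401.5 = 54618.9.
Divide by its size: 54618.9 / 709 = 77.037... → 77.0.

77.0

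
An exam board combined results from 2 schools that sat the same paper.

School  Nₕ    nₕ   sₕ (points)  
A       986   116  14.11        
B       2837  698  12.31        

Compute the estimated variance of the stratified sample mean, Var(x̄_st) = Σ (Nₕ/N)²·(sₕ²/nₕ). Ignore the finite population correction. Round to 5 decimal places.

N = 3823; Wₕ = Nₕ/N.
school A: (986/3823)²·14.11²/116 = 0.11416718
school B: (2837/3823)²·12.31²/698 = 0.11955583
Sum = 0.23372301 → 0.23372.

0.23372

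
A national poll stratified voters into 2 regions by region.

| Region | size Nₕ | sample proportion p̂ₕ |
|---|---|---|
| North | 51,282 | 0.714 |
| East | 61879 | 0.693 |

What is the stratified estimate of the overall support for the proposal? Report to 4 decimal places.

0.7025

N = 51282 + 61879 = 113161.
Overall proportion = Σ (Nₕ/N)·p̂ₕ.
Σ Nₕp̂ₕ = 36615.348 + 42882.147 = 79497.495.
79497.495 / 113161 = 0.702517... → 0.7025.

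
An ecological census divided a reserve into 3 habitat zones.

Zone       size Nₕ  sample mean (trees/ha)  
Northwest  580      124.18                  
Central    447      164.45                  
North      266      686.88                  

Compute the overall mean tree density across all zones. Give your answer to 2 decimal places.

x̄_st = (Σ Nₕx̄ₕ) / (Σ Nₕ) = (580·124.18 + 447·164.45 + 266·686.88) / 1293
= 328243.63 / 1293 = 253.8620... → 253.86.

253.86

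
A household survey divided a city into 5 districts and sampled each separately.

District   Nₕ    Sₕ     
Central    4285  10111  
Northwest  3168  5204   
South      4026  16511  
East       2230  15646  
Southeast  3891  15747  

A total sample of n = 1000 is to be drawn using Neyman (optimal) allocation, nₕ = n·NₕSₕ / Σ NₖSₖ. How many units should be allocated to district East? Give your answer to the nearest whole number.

Central: NₕSₕ = 4285·10111 = 43325635
Northwest: NₕSₕ = 3168·5204 = 16486272
South: NₕSₕ = 4026·16511 = 66473286
East: NₕSₕ = 2230·15646 = 34890580
Southeast: NₕSₕ = 3891·15747 = 61271577
Σ NₕSₕ = 222447350.
n_East = 1000·34890580/222447350 = 156.849... → 157.

157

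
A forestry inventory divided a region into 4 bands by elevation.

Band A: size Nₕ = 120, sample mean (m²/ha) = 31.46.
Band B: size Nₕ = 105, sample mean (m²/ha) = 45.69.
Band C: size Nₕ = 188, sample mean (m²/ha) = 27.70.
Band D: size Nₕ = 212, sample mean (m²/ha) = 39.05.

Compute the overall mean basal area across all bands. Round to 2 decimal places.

N = 625; weights Wₕ = Nₕ/N = (0.1920, 0.1680, 0.3008, 0.3392).
x̄_st = Σ Wₕ·x̄ₕ = 0.1920·31.46 + 0.1680·45.69 + 0.3008·27.70 + 0.3392·39.05 ≈ 35.2942...
→ 35.29.

35.29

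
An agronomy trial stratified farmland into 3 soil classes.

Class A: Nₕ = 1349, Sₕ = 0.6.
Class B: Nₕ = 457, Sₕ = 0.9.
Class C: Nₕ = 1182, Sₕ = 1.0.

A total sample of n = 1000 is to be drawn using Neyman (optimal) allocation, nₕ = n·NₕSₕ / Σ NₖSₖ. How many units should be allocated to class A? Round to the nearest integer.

A: NₕSₕ = 1349·0.6 = 809.4
B: NₕSₕ = 457·0.9 = 411.3
C: NₕSₕ = 1182·1.0 = 1182
Σ NₕSₕ = 2402.7.
n_A = 1000·809.4/2402.7 = 336.871... → 337.

337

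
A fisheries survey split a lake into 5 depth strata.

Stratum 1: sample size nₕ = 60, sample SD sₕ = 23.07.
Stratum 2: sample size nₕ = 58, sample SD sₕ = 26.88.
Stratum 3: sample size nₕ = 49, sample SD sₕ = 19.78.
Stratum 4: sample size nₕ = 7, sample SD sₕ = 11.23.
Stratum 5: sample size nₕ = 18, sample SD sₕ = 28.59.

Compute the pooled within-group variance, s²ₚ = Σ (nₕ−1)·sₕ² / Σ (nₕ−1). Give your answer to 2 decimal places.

Degrees of freedom: 59 + 57 + 48 + 6 + 17 = 187.
Σ(nₕ−1)sₕ² = 59·532.2249 + 57·722.5344 + 48·391.2484 + 6·126.1129 + 17·817.3881 = 106017.9282.
s²ₚ = 106017.9282 / 187 = 566.9408... → 566.94.

566.94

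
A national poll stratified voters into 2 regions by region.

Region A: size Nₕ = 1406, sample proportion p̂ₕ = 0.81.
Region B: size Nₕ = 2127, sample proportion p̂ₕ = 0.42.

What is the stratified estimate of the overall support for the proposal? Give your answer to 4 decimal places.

N = 1406 + 2127 = 3533.
Overall proportion = Σ (Nₕ/N)·p̂ₕ.
Σ Nₕp̂ₕ = 1138.86 + 893.34 = 2032.2.
2032.2 / 3533 = 0.575205... → 0.5752.

0.5752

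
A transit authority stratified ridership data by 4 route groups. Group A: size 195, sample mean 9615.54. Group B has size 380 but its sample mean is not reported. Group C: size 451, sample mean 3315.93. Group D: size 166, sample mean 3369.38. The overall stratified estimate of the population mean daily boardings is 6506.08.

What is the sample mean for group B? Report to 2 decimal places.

10066.88

N = 195 + 380 + 451 + 166 = 1192.
Overall total = μ·N = 6506.08·1192 = 7755247.36.
Subtract the known strata: 195·9615.54 + 451·3315.93 + 166·3369.38 = 3929831.81.
Remaining total for group B: 7755247.36 − 3929831.81 = 3825415.55.
Divide by its size: 3825415.55 / 380 = 10066.8830... → 10066.88.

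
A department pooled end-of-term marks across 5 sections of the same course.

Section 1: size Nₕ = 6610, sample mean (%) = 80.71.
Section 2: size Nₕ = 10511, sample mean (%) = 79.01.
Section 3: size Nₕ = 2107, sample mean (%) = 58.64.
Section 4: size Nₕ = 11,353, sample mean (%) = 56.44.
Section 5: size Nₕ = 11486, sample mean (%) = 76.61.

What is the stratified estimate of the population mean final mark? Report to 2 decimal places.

N = 42067; weights Wₕ = Nₕ/N = (0.1571, 0.2499, 0.0501, 0.2699, 0.2730).
x̄_st = Σ Wₕ·x̄ₕ = 0.1571·80.71 + 0.2499·79.01 + 0.0501·58.64 + 0.2699·56.44 + 0.2730·76.61 ≈ 71.5104...
→ 71.51.

71.51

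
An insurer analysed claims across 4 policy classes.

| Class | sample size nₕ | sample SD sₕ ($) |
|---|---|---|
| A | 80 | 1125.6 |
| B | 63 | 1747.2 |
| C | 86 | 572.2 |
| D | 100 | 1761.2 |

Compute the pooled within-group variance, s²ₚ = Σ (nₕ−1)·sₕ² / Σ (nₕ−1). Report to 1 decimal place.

1920830.0

Degrees of freedom: 79 + 62 + 85 + 99 = 325.
Σ(nₕ−1)sₕ² = 79·1266975.36 + 62·3052707.84 + 85·327412.84 + 99·3101825.44 = 624269749.48.
s²ₚ = 624269749.48 / 325 = 1920829.998... → 1920830.0.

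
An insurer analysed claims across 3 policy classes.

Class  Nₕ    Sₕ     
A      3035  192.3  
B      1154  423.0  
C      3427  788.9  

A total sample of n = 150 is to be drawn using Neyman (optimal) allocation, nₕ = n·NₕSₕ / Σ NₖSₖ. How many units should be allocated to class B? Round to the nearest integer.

19

A: NₕSₕ = 3035·192.3 = 583630.5
B: NₕSₕ = 1154·423.0 = 488142
C: NₕSₕ = 3427·788.9 = 2703560.3
Σ NₕSₕ = 3775332.8.
n_B = 150·488142/3775332.8 = 19.395... → 19.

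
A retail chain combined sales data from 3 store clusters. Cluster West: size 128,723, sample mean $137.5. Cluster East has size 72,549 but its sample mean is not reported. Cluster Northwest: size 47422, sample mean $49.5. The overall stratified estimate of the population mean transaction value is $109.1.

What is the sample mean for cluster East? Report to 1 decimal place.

N = 128723 + 72549 + 47422 = 248694.
Overall total = μ·N = 109.1·248694 = 27132515.4.
Subtract the known strata: 128723·137.5 + 47422·49.5 = 20046801.5.
Remaining total for cluster East: 27132515.4 − 20046801.5 = 7085713.9.
Divide by its size: 7085713.9 / 72549 = 97.668... → 97.7.

97.7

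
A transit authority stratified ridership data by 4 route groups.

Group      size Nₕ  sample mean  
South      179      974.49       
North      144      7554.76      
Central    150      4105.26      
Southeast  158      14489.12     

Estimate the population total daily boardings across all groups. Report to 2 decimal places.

Population total = Σ Nₕ·x̄ₕ (each stratum's size times its mean).
179·974.49 + 144·7554.76 + 150·4105.26 + 158·14489.12 = 174433.71 + 1087885.44 + 615789 + 2289280.96 = 4167389.11.

4167389.11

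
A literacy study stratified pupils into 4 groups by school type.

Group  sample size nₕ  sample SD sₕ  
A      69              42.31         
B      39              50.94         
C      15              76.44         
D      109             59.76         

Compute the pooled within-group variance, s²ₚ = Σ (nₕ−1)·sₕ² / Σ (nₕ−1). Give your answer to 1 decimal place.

Degrees of freedom: 68 + 38 + 14 + 108 = 228.
Σ(nₕ−1)sₕ² = 68·1790.1361 + 38·2594.8836 + 14·5843.0736 + 108·3571.2576 = 687833.6828.
s²ₚ = 687833.6828 / 228 = 3016.814... → 3016.8.

3016.8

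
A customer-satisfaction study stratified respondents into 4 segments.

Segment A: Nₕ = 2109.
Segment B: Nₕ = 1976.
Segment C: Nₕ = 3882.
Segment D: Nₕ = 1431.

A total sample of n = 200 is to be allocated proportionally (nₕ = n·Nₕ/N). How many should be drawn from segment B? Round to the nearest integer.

Share of segment B = 1976/9398 = 0.21026.
Allocate 200 × 0.21026 = 42.052... → 42.

42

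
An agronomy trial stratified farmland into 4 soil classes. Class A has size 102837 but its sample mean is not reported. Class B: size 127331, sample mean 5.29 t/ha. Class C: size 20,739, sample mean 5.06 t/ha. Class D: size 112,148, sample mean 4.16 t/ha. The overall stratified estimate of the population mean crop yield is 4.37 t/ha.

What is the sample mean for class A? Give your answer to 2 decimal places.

3.32

N = 102837 + 127331 + 20739 + 112148 = 363055.
Overall total = μ·N = 4.37·363055 = 1586550.35.
Subtract the known strata: 127331·5.29 + 20739·5.06 + 112148·4.16 = 1245056.01.
Remaining total for class A: 1586550.35 − 1245056.01 = 341494.34.
Divide by its size: 341494.34 / 102837 = 3.3207... → 3.32.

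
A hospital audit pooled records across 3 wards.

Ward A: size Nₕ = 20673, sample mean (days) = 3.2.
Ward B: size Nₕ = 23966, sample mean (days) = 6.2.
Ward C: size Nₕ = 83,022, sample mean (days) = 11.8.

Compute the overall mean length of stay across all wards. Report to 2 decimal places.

9.36

x̄_st = (Σ Nₕx̄ₕ) / (Σ Nₕ) = (20673·3.2 + 23966·6.2 + 83022·11.8) / 127661
= 1194402.4 / 127661 = 9.3560... → 9.36.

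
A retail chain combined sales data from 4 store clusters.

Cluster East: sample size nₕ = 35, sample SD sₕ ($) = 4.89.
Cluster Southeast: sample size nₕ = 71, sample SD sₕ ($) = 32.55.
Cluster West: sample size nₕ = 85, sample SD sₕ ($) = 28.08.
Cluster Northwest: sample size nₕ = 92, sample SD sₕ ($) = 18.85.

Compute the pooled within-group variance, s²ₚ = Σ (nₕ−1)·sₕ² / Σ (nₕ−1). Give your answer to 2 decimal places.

East: (35−1)·4.89² = 34·23.9121 = 813.0114
Southeast: (71−1)·32.55² = 70·1059.5025 = 74165.175
West: (85−1)·28.08² = 84·788.4864 = 66232.8576
Northwest: (92−1)·18.85² = 91·355.3225 = 32334.3475
Numerator = 173545.3915; denominator = Σ(nₕ−1) = 279.
s²ₚ = 173545.3915/279 = 622.0265... → 622.03.

622.03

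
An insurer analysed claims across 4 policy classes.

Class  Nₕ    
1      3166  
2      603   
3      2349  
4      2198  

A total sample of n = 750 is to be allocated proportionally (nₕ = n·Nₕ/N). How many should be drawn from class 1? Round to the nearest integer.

286

N = 3166 + 603 + 2349 + 2198 = 8316.
n_1 = 750·3166/8316 = 285.534... → 286.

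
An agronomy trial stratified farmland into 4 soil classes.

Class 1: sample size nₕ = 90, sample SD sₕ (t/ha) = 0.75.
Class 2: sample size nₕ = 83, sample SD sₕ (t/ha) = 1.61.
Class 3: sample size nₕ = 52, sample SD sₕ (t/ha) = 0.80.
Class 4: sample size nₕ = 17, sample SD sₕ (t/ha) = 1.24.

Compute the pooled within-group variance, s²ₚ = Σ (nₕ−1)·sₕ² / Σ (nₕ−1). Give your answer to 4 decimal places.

1.3439

Degrees of freedom: 89 + 82 + 51 + 16 = 238.
Σ(nₕ−1)sₕ² = 89·0.5625 + 82·2.5921 + 51·0.64 + 16·1.5376 = 319.8563.
s²ₚ = 319.8563 / 238 = 1.343934... → 1.3439.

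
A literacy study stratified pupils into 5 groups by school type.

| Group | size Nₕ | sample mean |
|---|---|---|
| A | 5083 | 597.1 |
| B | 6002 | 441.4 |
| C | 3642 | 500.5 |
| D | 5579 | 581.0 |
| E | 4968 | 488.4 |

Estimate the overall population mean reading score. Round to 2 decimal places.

521.28

x̄_st = (Σ Nₕx̄ₕ) / (Σ Nₕ) = (5083·597.1 + 6002·441.4 + 3642·500.5 + 5579·581.0 + 4968·488.4) / 25274
= 13174933.3 / 25274 = 521.2841... → 521.28.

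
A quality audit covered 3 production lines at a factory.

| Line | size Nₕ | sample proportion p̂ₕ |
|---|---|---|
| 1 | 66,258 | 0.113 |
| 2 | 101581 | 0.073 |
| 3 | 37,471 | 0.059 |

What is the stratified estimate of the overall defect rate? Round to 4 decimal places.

0.0834

Wₕ = Nₕ/N with N = 205310: 0.3227, 0.4948, 0.1825.
p̂_st = 0.3227·0.113 + 0.4948·0.073 + 0.1825·0.059 ≈ 0.083354... → 0.0834.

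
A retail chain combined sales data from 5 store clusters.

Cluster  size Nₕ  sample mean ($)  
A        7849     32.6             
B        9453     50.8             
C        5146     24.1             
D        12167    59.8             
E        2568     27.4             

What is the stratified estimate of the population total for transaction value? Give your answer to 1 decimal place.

Estimate total by summing Nₕ·x̄ₕ over strata.
7849·32.6 + 9453·50.8 + 5146·24.1 + 12167·59.8 + 2568·27.4 = 255877.4 + 480212.4 + 124018.6 + 727586.6 + 70363.2 = 1658058.2.

1658058.2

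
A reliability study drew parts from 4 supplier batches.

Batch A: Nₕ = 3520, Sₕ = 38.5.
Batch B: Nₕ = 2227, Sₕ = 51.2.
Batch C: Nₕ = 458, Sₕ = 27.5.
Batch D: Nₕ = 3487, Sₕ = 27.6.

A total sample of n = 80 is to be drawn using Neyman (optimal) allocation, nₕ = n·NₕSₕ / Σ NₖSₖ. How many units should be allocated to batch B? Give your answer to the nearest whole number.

25

Σ NₕSₕ = 3520·38.5 + 2227·51.2 + 458·27.5 + 3487·27.6 = 358378.6.
Share for B: 114022.4/358378.6 = 0.31816.
n_B = 80 × 0.31816 = 25.453... → 25.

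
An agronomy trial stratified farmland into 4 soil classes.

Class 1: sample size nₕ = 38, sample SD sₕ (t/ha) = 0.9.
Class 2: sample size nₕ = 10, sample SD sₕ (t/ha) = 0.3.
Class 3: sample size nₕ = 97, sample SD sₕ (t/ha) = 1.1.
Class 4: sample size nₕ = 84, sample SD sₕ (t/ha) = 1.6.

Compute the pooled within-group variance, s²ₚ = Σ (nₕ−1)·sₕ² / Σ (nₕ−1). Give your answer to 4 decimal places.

1: (38−1)·0.9² = 37·0.81 = 29.97
2: (10−1)·0.3² = 9·0.09 = 0.81
3: (97−1)·1.1² = 96·1.21 = 116.16
4: (84−1)·1.6² = 83·2.56 = 212.48
Numerator = 359.42; denominator = Σ(nₕ−1) = 225.
s²ₚ = 359.42/225 = 1.597422... → 1.5974.

1.5974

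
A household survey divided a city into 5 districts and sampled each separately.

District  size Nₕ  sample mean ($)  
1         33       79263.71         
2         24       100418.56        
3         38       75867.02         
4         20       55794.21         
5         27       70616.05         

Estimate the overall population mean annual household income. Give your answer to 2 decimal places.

N = 33 + 24 + 38 + 20 + 27 = 142.
Overall mean = Σ (Nₕ/N)·x̄ₕ — weight by population share, not a simple average.
Σ Nₕx̄ₕ = 33·79263.71 + 24·100418.56 + 38·75867.02 + 20·55794.21 + 27·70616.05 = 2615702.43 + 2410045.44 + 2882946.76 + 1115884.2 + 1906633.35 = 10931212.18.
Divide by N: 10931212.18 / 142 = 76980.3675... → 76980.37.

76980.37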